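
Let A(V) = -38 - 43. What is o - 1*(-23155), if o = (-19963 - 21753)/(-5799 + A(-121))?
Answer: 34048279/1470 ≈ 23162.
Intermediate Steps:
A(V) = -81
o = 10429/1470 (o = (-19963 - 21753)/(-5799 - 81) = -41716/(-5880) = -41716*(-1/5880) = 10429/1470 ≈ 7.0946)
o - 1*(-23155) = 10429/1470 - 1*(-23155) = 10429/1470 + 23155 = 34048279/1470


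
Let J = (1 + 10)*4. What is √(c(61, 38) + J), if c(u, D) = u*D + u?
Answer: √2423 ≈ 49.224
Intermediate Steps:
J = 44 (J = 11*4 = 44)
c(u, D) = u + D*u (c(u, D) = D*u + u = u + D*u)
√(c(61, 38) + J) = √(61*(1 + 38) + 44) = √(61*39 + 44) = √(2379 + 44) = √2423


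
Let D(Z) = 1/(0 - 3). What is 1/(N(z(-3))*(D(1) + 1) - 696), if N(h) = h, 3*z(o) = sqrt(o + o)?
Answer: -2349/1634905 - 3*I*sqrt(6)/6539620 ≈ -0.0014368 - 1.1237e-6*I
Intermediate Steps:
z(o) = sqrt(2)*sqrt(o)/3 (z(o) = sqrt(o + o)/3 = sqrt(2*o)/3 = (sqrt(2)*sqrt(o))/3 = sqrt(2)*sqrt(o)/3)
D(Z) = -1/3 (D(Z) = 1/(-3) = -1/3)
1/(N(z(-3))*(D(1) + 1) - 696) = 1/((sqrt(2)*sqrt(-3)/3)*(-1/3 + 1) - 696) = 1/((sqrt(2)*(I*sqrt(3))/3)*(2/3) - 696) = 1/((I*sqrt(6)/3)*(2/3) - 696) = 1/(2*I*sqrt(6)/9 - 696) = 1/(-696 + 2*I*sqrt(6)/9)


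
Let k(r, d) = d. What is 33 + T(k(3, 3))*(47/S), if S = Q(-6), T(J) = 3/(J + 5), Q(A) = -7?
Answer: 1707/56 ≈ 30.482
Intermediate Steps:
T(J) = 3/(5 + J)
S = -7
33 + T(k(3, 3))*(47/S) = 33 + (3/(5 + 3))*(47/(-7)) = 33 + (3/8)*(47*(-1/7)) = 33 + (3*(1/8))*(-47/7) = 33 + (3/8)*(-47/7) = 33 - 141/56 = 1707/56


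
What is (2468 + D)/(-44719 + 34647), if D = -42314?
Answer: 19923/5036 ≈ 3.9561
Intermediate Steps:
(2468 + D)/(-44719 + 34647) = (2468 - 42314)/(-44719 + 34647) = -39846/(-10072) = -39846*(-1/10072) = 19923/5036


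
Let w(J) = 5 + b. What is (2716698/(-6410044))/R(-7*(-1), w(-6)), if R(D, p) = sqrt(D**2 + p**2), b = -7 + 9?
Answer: -1358349*sqrt(2)/44870308 ≈ -0.042812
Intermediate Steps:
b = 2
w(J) = 7 (w(J) = 5 + 2 = 7)
(2716698/(-6410044))/R(-7*(-1), w(-6)) = (2716698/(-6410044))/(sqrt((-7*(-1))**2 + 7**2)) = (2716698*(-1/6410044))/(sqrt(7**2 + 49)) = -1358349/(3205022*sqrt(49 + 49)) = -1358349*sqrt(2)/14/3205022 = -1358349*sqrt(2)/44870308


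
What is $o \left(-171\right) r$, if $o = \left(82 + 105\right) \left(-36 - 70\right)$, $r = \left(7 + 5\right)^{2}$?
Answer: $488096928$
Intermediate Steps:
$r = 144$ ($r = 12^{2} = 144$)
$o = -19822$ ($o = 187 \left(-106\right) = -19822$)
$o \left(-171\right) r = \left(-19822\right) \left(-171\right) 144 = 3389562 \cdot 144 = 488096928$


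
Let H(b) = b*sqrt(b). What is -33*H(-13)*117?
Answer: 50193*I*sqrt(13) ≈ 1.8097e+5*I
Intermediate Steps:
H(b) = b**(3/2)
-33*H(-13)*117 = -(-429)*I*sqrt(13)*117 = (429*I*sqrt(13))*117 = 50193*I*sqrt(13)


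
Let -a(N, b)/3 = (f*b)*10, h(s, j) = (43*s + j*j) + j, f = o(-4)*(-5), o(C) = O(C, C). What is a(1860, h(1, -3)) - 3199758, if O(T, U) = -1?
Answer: -3207108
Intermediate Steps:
o(C) = -1
f = 5 (f = -1*(-5) = 5)
h(s, j) = j + j² + 43*s (h(s, j) = (43*s + j²) + j = (j² + 43*s) + j = j + j² + 43*s)
a(N, b) = -150*b (a(N, b) = -3*5*b*10 = -150*b)
a(1860, h(1, -3)) - 3199758 = -150*(-3 + (-3)² + 43*1) - 3199758 = -150*(-3 + 9 + 43) - 3199758 = -150*49 - 3199758 = -7350 - 3199758 = -3207108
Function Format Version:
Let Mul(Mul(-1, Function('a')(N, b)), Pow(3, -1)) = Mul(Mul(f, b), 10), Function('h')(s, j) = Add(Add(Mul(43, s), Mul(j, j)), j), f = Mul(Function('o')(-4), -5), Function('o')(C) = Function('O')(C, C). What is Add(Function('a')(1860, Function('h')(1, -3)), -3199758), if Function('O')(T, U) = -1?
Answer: -3207108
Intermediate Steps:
Function('o')(C) = -1
f = 5 (f = Mul(-1, -5) = 5)
Function('h')(s, j) = Add(j, Pow(j, 2), Mul(43, s)) (Function('h')(s, j) = Add(Add(Mul(43, s), Pow(j, 2)), j) = Add(Add(Pow(j, 2), Mul(43, s)), j) = Add(j, Pow(j, 2), Mul(43, s)))
Function('a')(N, b) = Mul(-150, b) (Function('a')(N, b) = Mul(-3, Mul(Mul(5, b), 10)) = Mul(-3, Mul(50, b)) = Mul(-150, b))
Add(Function('a')(1860, Function('h')(1, -3)), -3199758) = Add(Mul(-150, Add(-3, Pow(-3, 2), Mul(43, 1))), -3199758) = Add(Mul(-150, Add(-3, 9, 43)), -3199758) = Add(Mul(-150, 49), -3199758) = Add(-7350, -3199758) = -3207108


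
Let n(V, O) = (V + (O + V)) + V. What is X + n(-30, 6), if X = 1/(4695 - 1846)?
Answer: -239315/2849 ≈ -84.000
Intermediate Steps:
n(V, O) = O + 3*V (n(V, O) = (O + 2*V) + V = O + 3*V)
X = 1/2849 ≈ 0.00035100
X + n(-30, 6) = 1/2849 + (6 + 3*(-30)) = 1/2849 + (6 - 90) = 1/2849 - 84 = -239315/2849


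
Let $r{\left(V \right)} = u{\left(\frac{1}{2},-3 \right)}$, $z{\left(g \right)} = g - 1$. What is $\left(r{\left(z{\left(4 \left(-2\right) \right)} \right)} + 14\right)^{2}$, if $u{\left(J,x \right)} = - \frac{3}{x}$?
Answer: $225$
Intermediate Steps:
$z{\left(g \right)} = -1 + g$
$r{\left(V \right)} = 1$ ($r{\left(V \right)} = - \frac{3}{-3} = \left(-3\right) \left(- \frac{1}{3}\right) = 1$)
$\left(r{\left(z{\left(4 \left(-2\right) \right)} \right)} + 14\right)^{2} = \left(1 + 14\right)^{2} = 15^{2} = 225$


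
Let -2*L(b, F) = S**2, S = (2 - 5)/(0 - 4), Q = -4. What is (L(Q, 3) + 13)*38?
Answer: 7733/16 ≈ 483.31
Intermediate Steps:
S = 3/4 (S = -3/(-4) = -3*(-1/4) = 3/4 ≈ 0.75000)
L(b, F) = -9/32 (L(b, F) = -(3/4)**2/2 = -1/2*9/16 = -9/32)
(L(Q, 3) + 13)*38 = (-9/32 + 13)*38 = (407/32)*38 = 7733/16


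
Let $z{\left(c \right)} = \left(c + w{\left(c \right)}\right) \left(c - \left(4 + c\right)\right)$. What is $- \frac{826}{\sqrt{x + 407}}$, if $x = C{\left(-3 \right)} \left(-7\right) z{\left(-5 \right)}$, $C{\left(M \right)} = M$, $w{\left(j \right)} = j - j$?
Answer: $- \frac{826 \sqrt{827}}{827} \approx -28.723$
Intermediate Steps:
$w{\left(j \right)} = 0$
$z{\left(c \right)} = - 4 c$ ($z{\left(c \right)} = \left(c + 0\right) \left(c - \left(4 + c\right)\right) = c \left(-4\right) = - 4 c$)
$x = 420$ ($x = \left(-3\right) \left(-7\right) \left(\left(-4\right) \left(-5\right)\right) = 21 \cdot 20 = 420$)
$- \frac{826}{\sqrt{x + 407}} = - \frac{826}{\sqrt{420 + 407}} = - \frac{826}{\sqrt{827}} = - 826 \frac{\sqrt{827}}{827} = - \frac{826 \sqrt{827}}{827}$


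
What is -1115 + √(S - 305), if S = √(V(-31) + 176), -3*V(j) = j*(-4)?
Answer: -1115 + I*√(2745 - 6*√303)/3 ≈ -1115.0 + 17.129*I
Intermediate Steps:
V(j) = 4*j/3 (V(j) = -j*(-4)/3 = -(-4)*j/3 = 4*j/3)
S = 2*√303/3 (S = √((4/3)*(-31) + 176) = √(-124/3 + 176) = √(404/3) = 2*√303/3 ≈ 11.605)
-1115 + √(S - 305) = -1115 + √(2*√303/3 - 305) = -1115 + √(-305 + 2*√303/3)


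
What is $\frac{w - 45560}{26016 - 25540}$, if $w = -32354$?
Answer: $- \frac{38957}{238} \approx -163.68$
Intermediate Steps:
$\frac{w - 45560}{26016 - 25540} = \frac{-32354 - 45560}{26016 - 25540} = - \frac{77914}{476} = \left(-77914\right) \frac{1}{476} = - \frac{38957}{238}$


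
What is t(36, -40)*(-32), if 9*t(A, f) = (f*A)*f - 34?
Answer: -1842112/9 ≈ -2.0468e+5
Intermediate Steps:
t(A, f) = -34/9 + A*f**2/9 (t(A, f) = ((f*A)*f - 34)/9 = ((A*f)*f - 34)/9 = (A*f**2 - 34)/9 = (-34 + A*f**2)/9 = -34/9 + A*f**2/9)
t(36, -40)*(-32) = (-34/9 + (1/9)*36*(-40)**2)*(-32) = (-34/9 + (1/9)*36*1600)*(-32) = (-34/9 + 6400)*(-32) = (57566/9)*(-32) = -1842112/9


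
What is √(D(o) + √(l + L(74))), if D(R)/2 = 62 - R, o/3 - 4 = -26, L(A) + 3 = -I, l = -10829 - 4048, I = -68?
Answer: √(256 + 46*I*√7) ≈ 16.423 + 3.7052*I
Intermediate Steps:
l = -14877
L(A) = 65 (L(A) = -3 - 1*(-68) = -3 + 68 = 65)
o = -66 (o = 12 + 3*(-26) = 12 - 78 = -66)
D(R) = 124 - 2*R (D(R) = 2*(62 - R) = 124 - 2*R)
√(D(o) + √(l + L(74))) = √((124 - 2*(-66)) + √(-14877 + 65)) = √((124 + 132) + √(-14812)) = √(256 + 46*I*√7)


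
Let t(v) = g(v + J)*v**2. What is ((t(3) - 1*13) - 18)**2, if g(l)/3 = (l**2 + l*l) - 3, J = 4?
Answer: 6421156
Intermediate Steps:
g(l) = -9 + 6*l**2 (g(l) = 3*((l**2 + l*l) - 3) = 3*((l**2 + l**2) - 3) = 3*(2*l**2 - 3) = 3*(-3 + 2*l**2) = -9 + 6*l**2)
t(v) = v**2*(-9 + 6*(4 + v)**2) (t(v) = (-9 + 6*(v + 4)**2)*v**2 = (-9 + 6*(4 + v)**2)*v**2 = v**2*(-9 + 6*(4 + v)**2))
((t(3) - 1*13) - 18)**2 = ((3**2*(-9 + 6*(4 + 3)**2) - 1*13) - 18)**2 = ((9*(-9 + 6*7**2) - 13) - 18)**2 = ((9*(-9 + 6*49) - 13) - 18)**2 = ((9*(-9 + 294) - 13) - 18)**2 = ((9*285 - 13) - 18)**2 = ((2565 - 13) - 18)**2 = (2552 - 18)**2 = 2534**2 = 6421156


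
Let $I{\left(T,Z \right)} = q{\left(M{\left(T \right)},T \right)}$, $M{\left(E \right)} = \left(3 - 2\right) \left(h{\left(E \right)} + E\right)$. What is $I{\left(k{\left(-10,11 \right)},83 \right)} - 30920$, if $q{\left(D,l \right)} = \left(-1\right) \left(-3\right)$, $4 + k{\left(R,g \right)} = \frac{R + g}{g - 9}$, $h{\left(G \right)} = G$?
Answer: $-30917$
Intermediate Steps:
$k{\left(R,g \right)} = -4 + \frac{R + g}{-9 + g}$ ($k{\left(R,g \right)} = -4 + \frac{R + g}{g - 9} = -4 + \frac{R + g}{-9 + g}$)
$M{\left(E \right)} = 2 E$ ($M{\left(E \right)} = \left(3 - 2\right) \left(E + E\right) = 1 \cdot 2 E = 2 E$)
$q{\left(D,l \right)} = 3$
$I{\left(T,Z \right)} = 3$
$I{\left(k{\left(-10,11 \right)},83 \right)} - 30920 = 3 - 30920 = -30917$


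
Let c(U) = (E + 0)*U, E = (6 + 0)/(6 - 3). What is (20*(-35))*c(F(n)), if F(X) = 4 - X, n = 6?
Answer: 2800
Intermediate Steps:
E = 2 (E = 6/3 = 6*(⅓) = 2)
c(U) = 2*U (c(U) = (2 + 0)*U = 2*U)
(20*(-35))*c(F(n)) = (20*(-35))*(2*(4 - 1*6)) = -1400*(4 - 6) = -1400*(-2) = -700*(-4) = 2800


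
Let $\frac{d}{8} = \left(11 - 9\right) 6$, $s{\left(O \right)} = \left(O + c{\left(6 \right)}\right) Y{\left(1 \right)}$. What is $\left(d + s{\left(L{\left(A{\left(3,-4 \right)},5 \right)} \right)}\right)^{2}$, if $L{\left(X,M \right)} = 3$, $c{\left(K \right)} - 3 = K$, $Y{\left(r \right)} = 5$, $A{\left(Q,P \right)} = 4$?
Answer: $24336$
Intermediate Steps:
$c{\left(K \right)} = 3 + K$
$s{\left(O \right)} = 45 + 5 O$ ($s{\left(O \right)} = \left(O + \left(3 + 6\right)\right) 5 = \left(O + 9\right) 5 = \left(9 + O\right) 5 = 45 + 5 O$)
$d = 96$ ($d = 8 \left(11 - 9\right) 6 = 8 \cdot 2 \cdot 6 = 8 \cdot 12 = 96$)
$\left(d + s{\left(L{\left(A{\left(3,-4 \right)},5 \right)} \right)}\right)^{2} = \left(96 + \left(45 + 5 \cdot 3\right)\right)^{2} = \left(96 + \left(45 + 15\right)\right)^{2} = \left(96 + 60\right)^{2} = 156^{2} = 24336$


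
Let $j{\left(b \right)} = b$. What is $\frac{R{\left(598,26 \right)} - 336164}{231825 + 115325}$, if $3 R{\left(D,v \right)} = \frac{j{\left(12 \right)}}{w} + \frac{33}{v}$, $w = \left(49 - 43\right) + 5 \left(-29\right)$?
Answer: $- \frac{1214895271}{1254600100} \approx -0.96835$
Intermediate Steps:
$w = -139$ ($w = 6 - 145 = -139$)
$R{\left(D,v \right)} = - \frac{4}{139} + \frac{11}{v}$ ($R{\left(D,v \right)} = \frac{\frac{12}{-139} + \frac{33}{v}}{3} = \frac{12 \left(- \frac{1}{139}\right) + \frac{33}{v}}{3} = \frac{- \frac{12}{139} + \frac{33}{v}}{3} = - \frac{4}{139} + \frac{11}{v}$)
$\frac{R{\left(598,26 \right)} - 336164}{231825 + 115325} = \frac{\left(- \frac{4}{139} + \frac{11}{26}\right) - 336164}{231825 + 115325} = \frac{\left(- \frac{4}{139} + 11 \cdot \frac{1}{26}\right) - 336164}{347150} = \left(\left(- \frac{4}{139} + \frac{11}{26}\right) - 336164\right) \frac{1}{347150} = \left(\frac{1425}{3614} - 336164\right) \frac{1}{347150} = \left(- \frac{1214895271}{3614}\right) \frac{1}{347150} = - \frac{1214895271}{1254600100}$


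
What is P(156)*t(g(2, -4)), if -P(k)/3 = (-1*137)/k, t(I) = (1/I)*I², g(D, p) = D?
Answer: 137/26 ≈ 5.2692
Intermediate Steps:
t(I) = I (t(I) = I²/I = I)
P(k) = 411/k (P(k) = -3*(-1*137)/k = -(-411)/k = 411/k)
P(156)*t(g(2, -4)) = (411/156)*2 = (411*(1/156))*2 = (137/52)*2 = 137/26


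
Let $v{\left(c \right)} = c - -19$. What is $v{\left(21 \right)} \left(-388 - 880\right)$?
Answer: $-50720$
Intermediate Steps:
$v{\left(c \right)} = 19 + c$ ($v{\left(c \right)} = c + 19 = 19 + c$)
$v{\left(21 \right)} \left(-388 - 880\right) = \left(19 + 21\right) \left(-388 - 880\right) = 40 \left(-1268\right) = -50720$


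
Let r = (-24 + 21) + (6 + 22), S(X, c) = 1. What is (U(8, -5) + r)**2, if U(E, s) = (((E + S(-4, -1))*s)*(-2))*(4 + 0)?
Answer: 148225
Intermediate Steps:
r = 25 (r = -3 + 28 = 25)
U(E, s) = -8*s*(1 + E) (U(E, s) = (((E + 1)*s)*(-2))*(4 + 0) = (((1 + E)*s)*(-2))*4 = ((s*(1 + E))*(-2))*4 = -2*s*(1 + E)*4 = -8*s*(1 + E))
(U(8, -5) + r)**2 = (-8*(-5)*(1 + 8) + 25)**2 = (-8*(-5)*9 + 25)**2 = (360 + 25)**2 = 385**2 = 148225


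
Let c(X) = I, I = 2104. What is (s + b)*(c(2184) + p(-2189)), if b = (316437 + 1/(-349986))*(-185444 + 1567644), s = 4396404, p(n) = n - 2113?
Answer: -24033268428920861408/24999 ≈ -9.6137e+14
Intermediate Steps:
p(n) = -2113 + n
c(X) = 2104
b = 76538302089759100/174993 (b = (316437 - 1/349986)*1382200 = (110748519881/349986)*1382200 = 76538302089759100/174993 ≈ 4.3738e+11)
(s + b)*(c(2184) + p(-2189)) = (4396404 + 76538302089759100/174993)*(2104 + (-2113 - 2189)) = 76539071429684272*(2104 - 4302)/174993 = (76539071429684272/174993)*(-2198) = -24033268428920861408/24999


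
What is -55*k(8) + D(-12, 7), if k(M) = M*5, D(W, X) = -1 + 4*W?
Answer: -2249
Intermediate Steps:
k(M) = 5*M
-55*k(8) + D(-12, 7) = -275*8 + (-1 + 4*(-12)) = -55*40 + (-1 - 48) = -2200 - 49 = -2249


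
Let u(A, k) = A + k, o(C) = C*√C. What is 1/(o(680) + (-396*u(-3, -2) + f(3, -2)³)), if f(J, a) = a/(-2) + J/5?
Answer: -7750375/1212872511964 + 1328125*√170/303218127991 ≈ 5.0719e-5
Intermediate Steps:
o(C) = C^(3/2)
f(J, a) = -a/2 + J/5 (f(J, a) = a*(-½) + J*(⅕) = -a/2 + J/5)
1/(o(680) + (-396*u(-3, -2) + f(3, -2)³)) = 1/(680^(3/2) + (-396*(-3 - 2) + (-½*(-2) + (⅕)*3)³)) = 1/(1360*√170 + (-396*(-5) + (1 + ⅗)³)) = 1/(1360*√170 + (1980 + (8/5)³)) = 1/(1360*√170 + (1980 + 512/125)) = 1/(1360*√170 + 248012/125) = 1/(248012/125 + 1360*√170)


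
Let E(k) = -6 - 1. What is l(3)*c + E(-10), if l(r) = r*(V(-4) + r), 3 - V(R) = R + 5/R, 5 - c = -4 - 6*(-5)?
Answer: -2863/4 ≈ -715.75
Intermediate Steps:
E(k) = -7
c = -21 (c = 5 - (-4 - 6*(-5)) = 5 - (-4 + 30) = 5 - 1*26 = 5 - 26 = -21)
V(R) = 3 - R - 5/R (V(R) = 3 - (R + 5/R) = 3 + (-R - 5/R) = 3 - R - 5/R)
l(r) = r*(33/4 + r) (l(r) = r*((3 - 1*(-4) - 5/(-4)) + r) = r*((3 + 4 - 5*(-¼)) + r) = r*((3 + 4 + 5/4) + r) = r*(33/4 + r))
l(3)*c + E(-10) = ((¼)*3*(33 + 4*3))*(-21) - 7 = ((¼)*3*(33 + 12))*(-21) - 7 = ((¼)*3*45)*(-21) - 7 = (135/4)*(-21) - 7 = -2835/4 - 7 = -2863/4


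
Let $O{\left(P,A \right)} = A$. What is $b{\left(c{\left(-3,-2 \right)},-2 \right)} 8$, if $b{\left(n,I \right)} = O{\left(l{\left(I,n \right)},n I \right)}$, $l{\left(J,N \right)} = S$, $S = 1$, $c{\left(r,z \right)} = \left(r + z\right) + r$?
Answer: $128$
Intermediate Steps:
$c{\left(r,z \right)} = z + 2 r$
$l{\left(J,N \right)} = 1$
$b{\left(n,I \right)} = I n$ ($b{\left(n,I \right)} = n I = I n$)
$b{\left(c{\left(-3,-2 \right)},-2 \right)} 8 = - 2 \left(-2 + 2 \left(-3\right)\right) 8 = - 2 \left(-2 - 6\right) 8 = \left(-2\right) \left(-8\right) 8 = 16 \cdot 8 = 128$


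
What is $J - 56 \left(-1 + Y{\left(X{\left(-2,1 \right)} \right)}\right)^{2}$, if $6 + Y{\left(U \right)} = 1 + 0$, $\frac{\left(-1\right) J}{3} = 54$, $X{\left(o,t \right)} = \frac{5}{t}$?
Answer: $-2178$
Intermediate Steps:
$J = -162$ ($J = \left(-3\right) 54 = -162$)
$Y{\left(U \right)} = -5$ ($Y{\left(U \right)} = -6 + \left(1 + 0\right) = -6 + 1 = -5$)
$J - 56 \left(-1 + Y{\left(X{\left(-2,1 \right)} \right)}\right)^{2} = -162 - 56 \left(-1 - 5\right)^{2} = -162 - 56 \left(-6\right)^{2} = -162 - 2016 = -2178$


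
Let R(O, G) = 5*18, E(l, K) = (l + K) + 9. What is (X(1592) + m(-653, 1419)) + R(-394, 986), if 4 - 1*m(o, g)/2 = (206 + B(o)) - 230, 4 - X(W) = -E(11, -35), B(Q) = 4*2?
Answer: 119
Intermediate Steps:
B(Q) = 8
E(l, K) = 9 + K + l (E(l, K) = (K + l) + 9 = 9 + K + l)
R(O, G) = 90
X(W) = -11 (X(W) = 4 - (-1)*(9 - 35 + 11) = 4 - (-1)*(-15) = 4 - 1*15 = 4 - 15 = -11)
m(o, g) = 40 (m(o, g) = 8 - 2*((206 + 8) - 230) = 8 - 2*(214 - 230) = 8 - 2*(-16) = 8 + 32 = 40)
(X(1592) + m(-653, 1419)) + R(-394, 986) = (-11 + 40) + 90 = 29 + 90 = 119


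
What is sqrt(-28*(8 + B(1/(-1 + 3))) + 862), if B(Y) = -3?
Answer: 19*sqrt(2) ≈ 26.870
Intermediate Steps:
sqrt(-28*(8 + B(1/(-1 + 3))) + 862) = sqrt(-28*(8 - 3) + 862) = sqrt(-28*5 + 862) = sqrt(-140 + 862) = sqrt(722) = 19*sqrt(2)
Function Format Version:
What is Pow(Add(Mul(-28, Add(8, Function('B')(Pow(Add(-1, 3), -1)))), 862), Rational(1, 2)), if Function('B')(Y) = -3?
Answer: Mul(19, Pow(2, Rational(1, 2))) ≈ 26.870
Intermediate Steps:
Pow(Add(Mul(-28, Add(8, Function('B')(Pow(Add(-1, 3), -1)))), 862), Rational(1, 2)) = Pow(Add(Mul(-28, Add(8, -3)), 862), Rational(1, 2)) = Pow(Add(Mul(-28, 5), 862), Rational(1, 2)) = Pow(Add(-140, 862), Rational(1, 2)) = Pow(722, Rational(1, 2)) = Mul(19, Pow(2, Rational(1, 2)))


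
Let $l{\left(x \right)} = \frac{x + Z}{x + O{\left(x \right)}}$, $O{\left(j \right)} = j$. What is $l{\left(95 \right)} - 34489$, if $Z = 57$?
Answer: $- \frac{172441}{5} \approx -34488.0$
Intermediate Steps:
$l{\left(x \right)} = \frac{57 + x}{2 x}$ ($l{\left(x \right)} = \frac{x + 57}{x + x} = \frac{57 + x}{2 x}$)
$l{\left(95 \right)} - 34489 = \frac{57 + 95}{2 \cdot 95} - 34489 = \frac{1}{2} \cdot \frac{1}{95} \cdot 152 - 34489 = \frac{4}{5} - 34489 = - \frac{172441}{5}$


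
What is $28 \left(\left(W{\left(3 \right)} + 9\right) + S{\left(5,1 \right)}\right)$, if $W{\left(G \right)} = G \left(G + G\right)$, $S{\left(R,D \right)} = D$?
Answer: $784$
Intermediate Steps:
$W{\left(G \right)} = 2 G^{2}$ ($W{\left(G \right)} = G 2 G = 2 G^{2}$)
$28 \left(\left(W{\left(3 \right)} + 9\right) + S{\left(5,1 \right)}\right) = 28 \left(\left(2 \cdot 3^{2} + 9\right) + 1\right) = 28 \left(\left(2 \cdot 9 + 9\right) + 1\right) = 28 \left(\left(18 + 9\right) + 1\right) = 28 \left(27 + 1\right) = 28 \cdot 28 = 784$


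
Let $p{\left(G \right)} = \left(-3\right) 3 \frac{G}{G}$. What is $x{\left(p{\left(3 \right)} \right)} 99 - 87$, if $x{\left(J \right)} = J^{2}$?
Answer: $7932$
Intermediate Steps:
$p{\left(G \right)} = -9$ ($p{\left(G \right)} = \left(-9\right) 1 = -9$)
$x{\left(p{\left(3 \right)} \right)} 99 - 87 = \left(-9\right)^{2} \cdot 99 - 87 = 81 \cdot 99 - 87 = 8019 - 87 = 7932$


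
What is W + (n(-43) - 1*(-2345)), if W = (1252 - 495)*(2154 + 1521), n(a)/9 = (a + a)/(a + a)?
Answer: 2784329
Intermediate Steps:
n(a) = 9 (n(a) = 9*((a + a)/(a + a)) = 9*((2*a)/((2*a))) = 9*((2*a)*(1/(2*a))) = 9*1 = 9)
W = 2781975 (W = 757*3675 = 2781975)
W + (n(-43) - 1*(-2345)) = 2781975 + (9 - 1*(-2345)) = 2781975 + (9 + 2345) = 2781975 + 2354 = 2784329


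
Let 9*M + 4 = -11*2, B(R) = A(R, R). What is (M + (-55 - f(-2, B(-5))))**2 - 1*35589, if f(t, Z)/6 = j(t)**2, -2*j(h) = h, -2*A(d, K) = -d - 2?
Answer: -2552084/81 ≈ -31507.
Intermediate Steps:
A(d, K) = 1 + d/2 (A(d, K) = -(-d - 2)/2 = -(-2 - d)/2 = 1 + d/2)
B(R) = 1 + R/2
j(h) = -h/2
M = -26/9 (M = -4/9 + (-11*2)/9 = -4/9 + (1/9)*(-22) = -4/9 - 22/9 = -26/9 ≈ -2.8889)
f(t, Z) = 3*t**2/2 (f(t, Z) = 6*(-t/2)**2 = 6*(t**2/4) = 3*t**2/2)
(M + (-55 - f(-2, B(-5))))**2 - 1*35589 = (-26/9 + (-55 - 3*(-2)**2/2))**2 - 1*35589 = (-26/9 + (-55 - 3*4/2))**2 - 35589 = (-26/9 + (-55 - 1*6))**2 - 35589 = (-26/9 + (-55 - 6))**2 - 35589 = (-26/9 - 61)**2 - 35589 = (-575/9)**2 - 35589 = 330625/81 - 35589 = -2552084/81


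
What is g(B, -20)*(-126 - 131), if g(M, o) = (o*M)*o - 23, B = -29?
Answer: 2987111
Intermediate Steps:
g(M, o) = -23 + M*o² (g(M, o) = (M*o)*o - 23 = M*o² - 23 = -23 + M*o²)
g(B, -20)*(-126 - 131) = (-23 - 29*(-20)²)*(-126 - 131) = (-23 - 29*400)*(-257) = (-23 - 11600)*(-257) = -11623*(-257) = 2987111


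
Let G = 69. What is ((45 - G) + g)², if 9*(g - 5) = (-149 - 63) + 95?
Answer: 1024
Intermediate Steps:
g = -8 (g = 5 + ((-149 - 63) + 95)/9 = 5 + (-212 + 95)/9 = 5 + (⅑)*(-117) = 5 - 13 = -8)
((45 - G) + g)² = ((45 - 1*69) - 8)² = ((45 - 69) - 8)² = (-24 - 8)² = (-32)² = 1024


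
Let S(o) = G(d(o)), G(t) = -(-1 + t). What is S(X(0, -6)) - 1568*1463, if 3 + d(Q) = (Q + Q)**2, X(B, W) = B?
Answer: -2293980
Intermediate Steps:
d(Q) = -3 + 4*Q**2 (d(Q) = -3 + (Q + Q)**2 = -3 + (2*Q)**2 = -3 + 4*Q**2)
G(t) = 1 - t
S(o) = 4 - 4*o**2 (S(o) = 1 - (-3 + 4*o**2) = 1 + (3 - 4*o**2) = 4 - 4*o**2)
S(X(0, -6)) - 1568*1463 = (4 - 4*0**2) - 1568*1463 = (4 - 4*0) - 2293984 = (4 + 0) - 2293984 = 4 - 2293984 = -2293980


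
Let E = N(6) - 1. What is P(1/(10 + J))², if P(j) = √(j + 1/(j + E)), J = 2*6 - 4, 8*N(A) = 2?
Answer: -623/450 ≈ -1.3844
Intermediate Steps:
N(A) = ¼ (N(A) = (⅛)*2 = ¼)
E = -¾ (E = ¼ - 1 = -¾ ≈ -0.75000)
J = 8 (J = 12 - 4 = 8)
P(j) = √(j + 1/(-¾ + j)) (P(j) = √(j + 1/(j - ¾)) = √(j + 1/(-¾ + j)))
P(1/(10 + J))² = (√((4 + (-3 + 4/(10 + 8))/(10 + 8))/(-3 + 4/(10 + 8))))² = (√((4 + (-3 + 4/18)/18)/(-3 + 4/18)))² = (√((4 + (-3 + 4*(1/18))/18)/(-3 + 4*(1/18))))² = (√((4 + (-3 + 2/9)/18)/(-3 + 2/9)))² = (√((4 + (1/18)*(-25/9))/(-25/9)))² = (√(-9*(4 - 25/162)/25))² = (√(-9/25*623/162))² = (√(-623/450))² = (I*√1246/30)² = -623/450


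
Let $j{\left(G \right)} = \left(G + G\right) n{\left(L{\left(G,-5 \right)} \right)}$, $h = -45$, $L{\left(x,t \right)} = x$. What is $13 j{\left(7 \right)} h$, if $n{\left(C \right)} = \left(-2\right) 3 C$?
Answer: $343980$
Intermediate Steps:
$n{\left(C \right)} = - 6 C$
$j{\left(G \right)} = - 12 G^{2}$ ($j{\left(G \right)} = \left(G + G\right) \left(- 6 G\right) = 2 G \left(- 6 G\right) = - 12 G^{2}$)
$13 j{\left(7 \right)} h = 13 \left(- 12 \cdot 7^{2}\right) \left(-45\right) = 13 \left(\left(-12\right) 49\right) \left(-45\right) = 13 \left(-588\right) \left(-45\right) = \left(-7644\right) \left(-45\right) = 343980$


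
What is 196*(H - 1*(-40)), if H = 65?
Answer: 20580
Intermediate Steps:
196*(H - 1*(-40)) = 196*(65 - 1*(-40)) = 196*(65 + 40) = 196*105 = 20580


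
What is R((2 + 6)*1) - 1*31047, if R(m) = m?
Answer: -31039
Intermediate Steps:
R((2 + 6)*1) - 1*31047 = (2 + 6)*1 - 1*31047 = 8*1 - 31047 = 8 - 31047 = -31039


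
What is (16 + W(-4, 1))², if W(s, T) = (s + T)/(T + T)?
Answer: 841/4 ≈ 210.25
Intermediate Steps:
W(s, T) = (T + s)/(2*T) (W(s, T) = (T + s)/((2*T)) = (T + s)*(1/(2*T)) = (T + s)/(2*T))
(16 + W(-4, 1))² = (16 + (½)*(1 - 4)/1)² = (16 + (½)*1*(-3))² = (16 - 3/2)² = (29/2)² = 841/4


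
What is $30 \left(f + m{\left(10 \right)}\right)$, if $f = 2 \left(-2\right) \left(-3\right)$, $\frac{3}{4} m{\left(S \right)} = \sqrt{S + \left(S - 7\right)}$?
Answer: $360 + 40 \sqrt{13} \approx 504.22$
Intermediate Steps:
$m{\left(S \right)} = \frac{4 \sqrt{-7 + 2 S}}{3}$ ($m{\left(S \right)} = \frac{4 \sqrt{S + \left(S - 7\right)}}{3} = \frac{4 \sqrt{S + \left(-7 + S\right)}}{3} = \frac{4 \sqrt{-7 + 2 S}}{3}$)
$f = 12$ ($f = \left(-4\right) \left(-3\right) = 12$)
$30 \left(f + m{\left(10 \right)}\right) = 30 \left(12 + \frac{4 \sqrt{-7 + 2 \cdot 10}}{3}\right) = 30 \left(12 + \frac{4 \sqrt{-7 + 20}}{3}\right) = 30 \left(12 + \frac{4 \sqrt{13}}{3}\right) = 360 + 40 \sqrt{13}$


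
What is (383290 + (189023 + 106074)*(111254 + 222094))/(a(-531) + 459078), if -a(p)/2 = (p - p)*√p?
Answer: 49185189023/229539 ≈ 2.1428e+5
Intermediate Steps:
a(p) = 0 (a(p) = -2*(p - p)*√p = -0*√p = -2*0 = 0)
(383290 + (189023 + 106074)*(111254 + 222094))/(a(-531) + 459078) = (383290 + (189023 + 106074)*(111254 + 222094))/(0 + 459078) = (383290 + 295097*333348)/459078 = (383290 + 98369994756)*(1/459078) = 98370378046*(1/459078) = 49185189023/229539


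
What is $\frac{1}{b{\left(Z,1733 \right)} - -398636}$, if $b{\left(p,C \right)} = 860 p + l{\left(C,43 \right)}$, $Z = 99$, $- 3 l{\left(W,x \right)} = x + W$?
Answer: $\frac{1}{483184} \approx 2.0696 \cdot 10^{-6}$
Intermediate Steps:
$l{\left(W,x \right)} = - \frac{W}{3} - \frac{x}{3}$ ($l{\left(W,x \right)} = - \frac{x + W}{3} = - \frac{W + x}{3} = - \frac{W}{3} - \frac{x}{3}$)
$b{\left(p,C \right)} = - \frac{43}{3} + 860 p - \frac{C}{3}$ ($b{\left(p,C \right)} = 860 p - \left(\frac{43}{3} + \frac{C}{3}\right) = - \frac{43}{3} + 860 p - \frac{C}{3}$)
$\frac{1}{b{\left(Z,1733 \right)} - -398636} = \frac{1}{\left(- \frac{43}{3} + 860 \cdot 99 - \frac{1733}{3}\right) - -398636} = \frac{1}{\left(- \frac{43}{3} + 85140 - \frac{1733}{3}\right) + 398636} = \frac{1}{84548 + 398636} = \frac{1}{483184}$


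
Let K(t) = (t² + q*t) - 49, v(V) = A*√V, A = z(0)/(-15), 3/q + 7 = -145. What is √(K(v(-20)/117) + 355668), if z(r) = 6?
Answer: √(175737272409580 + 66690*I*√5)/22230 ≈ 596.34 + 2.5301e-7*I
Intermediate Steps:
q = -3/152 (q = 3/(-7 - 145) = 3/(-152) = 3*(-1/152) = -3/152 ≈ -0.019737)
A = -⅖ (A = 6/(-15) = 6*(-1/15) = -⅖ ≈ -0.40000)
v(V) = -2*√V/5
K(t) = -49 + t² - 3*t/152 (K(t) = (t² - 3*t/152) - 49 = -49 + t² - 3*t/152)
√(K(v(-20)/117) + 355668) = √((-49 + (-4*I*√5/5/117)² - 3*(-4*I*√5/5)/(152*117)) + 355668) = √((-49 + (-4*I*√5/5*(1/117))² - 3*(-4*I*√5/5)/(152*117)) + 355668) = √((-49 + (-4*I*√5/585)² - (-1)*I*√5/7410) + 355668) = √((-49 - 16/68445 + I*√5/7410) + 355668) = √((-3353821/68445 + I*√5/7410) + 355668) = √(24340342439/68445 + I*√5/7410)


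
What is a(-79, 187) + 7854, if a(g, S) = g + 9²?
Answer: 7856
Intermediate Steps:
a(g, S) = 81 + g (a(g, S) = g + 81 = 81 + g)
a(-79, 187) + 7854 = (81 - 79) + 7854 = 2 + 7854 = 7856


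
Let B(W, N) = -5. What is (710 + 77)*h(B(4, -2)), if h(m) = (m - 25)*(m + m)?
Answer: 236100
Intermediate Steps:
h(m) = 2*m*(-25 + m) (h(m) = (-25 + m)*(2*m) = 2*m*(-25 + m))
(710 + 77)*h(B(4, -2)) = (710 + 77)*(2*(-5)*(-25 - 5)) = 787*(2*(-5)*(-30)) = 787*300 = 236100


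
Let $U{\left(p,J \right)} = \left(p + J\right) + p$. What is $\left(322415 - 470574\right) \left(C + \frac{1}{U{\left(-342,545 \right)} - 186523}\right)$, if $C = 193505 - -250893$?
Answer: $- \frac{12290117885196525}{186662} \approx -6.5842 \cdot 10^{10}$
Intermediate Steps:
$U{\left(p,J \right)} = J + 2 p$ ($U{\left(p,J \right)} = \left(J + p\right) + p = J + 2 p$)
$C = 444398$ ($C = 193505 + 250893 = 444398$)
$\left(322415 - 470574\right) \left(C + \frac{1}{U{\left(-342,545 \right)} - 186523}\right) = \left(322415 - 470574\right) \left(444398 + \frac{1}{\left(545 + 2 \left(-342\right)\right) - 186523}\right) = - 148159 \left(444398 + \frac{1}{\left(545 - 684\right) - 186523}\right) = - 148159 \left(444398 + \frac{1}{-139 - 186523}\right) = - 148159 \left(444398 + \frac{1}{-186662}\right) = - 148159 \left(444398 - \frac{1}{186662}\right) = \left(-148159\right) \frac{82952219475}{186662} = - \frac{12290117885196525}{186662}$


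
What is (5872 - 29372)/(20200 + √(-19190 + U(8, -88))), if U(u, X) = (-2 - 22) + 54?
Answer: -11867500/10201479 + 1175*I*√4790/10201479 ≈ -1.1633 + 0.0079715*I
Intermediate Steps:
U(u, X) = 30 (U(u, X) = -24 + 54 = 30)
(5872 - 29372)/(20200 + √(-19190 + U(8, -88))) = (5872 - 29372)/(20200 + √(-19190 + 30)) = -23500/(20200 + √(-19160)) = -23500/(20200 + 2*I*√4790)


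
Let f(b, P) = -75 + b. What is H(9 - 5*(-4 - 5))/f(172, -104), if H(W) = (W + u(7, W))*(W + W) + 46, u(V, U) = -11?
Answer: 4690/97 ≈ 48.351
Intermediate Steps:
H(W) = 46 + 2*W*(-11 + W) (H(W) = (W - 11)*(W + W) + 46 = (-11 + W)*(2*W) + 46 = 2*W*(-11 + W) + 46 = 46 + 2*W*(-11 + W))
H(9 - 5*(-4 - 5))/f(172, -104) = (46 - 22*(9 - 5*(-4 - 5)) + 2*(9 - 5*(-4 - 5))**2)/(-75 + 172) = (46 - 22*(9 - 5*(-9)) + 2*(9 - 5*(-9))**2)/97 = (46 - 22*(9 + 45) + 2*(9 + 45)**2)*(1/97) = (46 - 22*54 + 2*54**2)*(1/97) = (46 - 1188 + 2*2916)*(1/97) = (46 - 1188 + 5832)*(1/97) = 4690*(1/97) = 4690/97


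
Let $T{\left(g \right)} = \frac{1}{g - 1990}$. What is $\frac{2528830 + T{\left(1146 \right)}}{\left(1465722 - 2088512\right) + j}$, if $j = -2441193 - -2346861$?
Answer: $- \frac{2134332519}{605250968} \approx -3.5264$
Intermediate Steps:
$j = -94332$ ($j = -2441193 + 2346861 = -94332$)
$T{\left(g \right)} = \frac{1}{-1990 + g}$
$\frac{2528830 + T{\left(1146 \right)}}{\left(1465722 - 2088512\right) + j} = \frac{2528830 + \frac{1}{-1990 + 1146}}{\left(1465722 - 2088512\right) - 94332} = \frac{2528830 + \frac{1}{-844}}{\left(1465722 - 2088512\right) - 94332} = \frac{2528830 - \frac{1}{844}}{-622790 - 94332} = \frac{2134332519}{844 \left(-717122\right)} = \frac{2134332519}{844} \left(- \frac{1}{717122}\right) = - \frac{2134332519}{605250968}$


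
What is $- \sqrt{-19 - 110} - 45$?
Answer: $-45 - i \sqrt{129} \approx -45.0 - 11.358 i$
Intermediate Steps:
$- \sqrt{-19 - 110} - 45 = - \sqrt{-129} - 45 = - i \sqrt{129} - 45 = -45 - i \sqrt{129}$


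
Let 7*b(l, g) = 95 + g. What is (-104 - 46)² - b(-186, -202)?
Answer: 157607/7 ≈ 22515.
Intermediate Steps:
b(l, g) = 95/7 + g/7 (b(l, g) = (95 + g)/7 = 95/7 + g/7)
(-104 - 46)² - b(-186, -202) = (-104 - 46)² - (95/7 + (⅐)*(-202)) = (-150)² - (95/7 - 202/7) = 22500 - 1*(-107/7) = 22500 + 107/7 = 157607/7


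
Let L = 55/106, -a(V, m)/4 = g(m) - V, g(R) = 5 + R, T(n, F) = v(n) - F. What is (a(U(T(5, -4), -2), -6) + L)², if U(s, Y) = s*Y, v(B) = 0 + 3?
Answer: 29778849/11236 ≈ 2650.3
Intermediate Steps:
v(B) = 3
T(n, F) = 3 - F
U(s, Y) = Y*s
a(V, m) = -20 - 4*m + 4*V (a(V, m) = -4*((5 + m) - V) = -4*(5 + m - V) = -20 - 4*m + 4*V)
L = 55/106 (L = 55*(1/106) = 55/106 ≈ 0.51887)
(a(U(T(5, -4), -2), -6) + L)² = ((-20 - 4*(-6) + 4*(-2*(3 - 1*(-4)))) + 55/106)² = ((-20 + 24 + 4*(-2*(3 + 4))) + 55/106)² = ((-20 + 24 + 4*(-2*7)) + 55/106)² = ((-20 + 24 + 4*(-14)) + 55/106)² = ((-20 + 24 - 56) + 55/106)² = (-52 + 55/106)² = (-5457/106)² = 29778849/11236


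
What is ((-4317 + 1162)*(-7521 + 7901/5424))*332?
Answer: 10680426675595/1356 ≈ 7.8764e+9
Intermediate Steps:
((-4317 + 1162)*(-7521 + 7901/5424))*332 = -3155*(-7521 + 7901*(1/5424))*332 = -3155*(-7521 + 7901/5424)*332 = -3155*(-40786003/5424)*332 = (128679839465/5424)*332 = 10680426675595/1356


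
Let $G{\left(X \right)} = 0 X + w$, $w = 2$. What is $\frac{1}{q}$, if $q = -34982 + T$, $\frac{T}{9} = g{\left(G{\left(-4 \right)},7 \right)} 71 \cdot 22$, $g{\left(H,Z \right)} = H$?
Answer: $- \frac{1}{6866} \approx -0.00014565$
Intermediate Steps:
$G{\left(X \right)} = 2$ ($G{\left(X \right)} = 0 X + 2 = 0 + 2 = 2$)
$T = 28116$ ($T = 9 \cdot 2 \cdot 71 \cdot 22 = 9 \cdot 142 \cdot 22 = 9 \cdot 3124 = 28116$)
$q = -6866$ ($q = -34982 + 28116 = -6866$)
$\frac{1}{q} = \frac{1}{-6866} = - \frac{1}{6866}$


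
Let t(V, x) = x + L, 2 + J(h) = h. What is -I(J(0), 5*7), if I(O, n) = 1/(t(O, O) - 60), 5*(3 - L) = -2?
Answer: 5/293 ≈ 0.017065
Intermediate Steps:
L = 17/5 (L = 3 - 1/5*(-2) = 3 + 2/5 = 17/5 ≈ 3.4000)
J(h) = -2 + h
t(V, x) = 17/5 + x (t(V, x) = x + 17/5 = 17/5 + x)
I(O, n) = 1/(-283/5 + O) (I(O, n) = 1/((17/5 + O) - 60) = 1/(-283/5 + O))
-I(J(0), 5*7) = -5/(-283 + 5*(-2 + 0)) = -5/(-283 + 5*(-2)) = -5/(-283 - 10) = -5/(-293) = -5*(-1)/293 = -1*(-5/293) = 5/293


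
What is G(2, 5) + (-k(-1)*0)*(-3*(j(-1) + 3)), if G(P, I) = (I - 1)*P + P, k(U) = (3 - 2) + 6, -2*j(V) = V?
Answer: 10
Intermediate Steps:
j(V) = -V/2
k(U) = 7 (k(U) = 1 + 6 = 7)
G(P, I) = P + P*(-1 + I) (G(P, I) = (-1 + I)*P + P = P*(-1 + I) + P = P + P*(-1 + I))
G(2, 5) + (-k(-1)*0)*(-3*(j(-1) + 3)) = 5*2 + (-1*7*0)*(-3*(-½*(-1) + 3)) = 10 + (-7*0)*(-3*(½ + 3)) = 10 + 0*(-3*7/2) = 10 + 0*(-21/2) = 10 + 0 = 10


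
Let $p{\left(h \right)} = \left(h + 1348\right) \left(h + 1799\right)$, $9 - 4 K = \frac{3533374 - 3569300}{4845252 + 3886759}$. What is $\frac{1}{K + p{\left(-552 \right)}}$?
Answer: $\frac{34928044}{34670074234953} \approx 1.0074 \cdot 10^{-6}$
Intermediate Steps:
$K = \frac{78624025}{34928044}$ ($K = \frac{9}{4} - \frac{\left(3533374 - 3569300\right) \frac{1}{4845252 + 3886759}}{4} = \frac{9}{4} - \frac{\left(-35926\right) \frac{1}{8732011}}{4} = \frac{9}{4} - - \frac{17963}{17464022} = \frac{9}{4} + \frac{17963}{17464022} = \frac{78624025}{34928044} \approx 2.251$)
$p{\left(h \right)} = \left(1348 + h\right) \left(1799 + h\right)$
$\frac{1}{K + p{\left(-552 \right)}} = \frac{1}{\frac{78624025}{34928044} + \left(2425052 + \left(-552\right)^{2} + 3147 \left(-552\right)\right)} = \frac{1}{\frac{78624025}{34928044} + \left(2425052 + 304704 - 1737144\right)} = \frac{1}{\frac{78624025}{34928044} + 992612} = \frac{1}{\frac{34670074234953}{34928044}} = \frac{34928044}{34670074234953}$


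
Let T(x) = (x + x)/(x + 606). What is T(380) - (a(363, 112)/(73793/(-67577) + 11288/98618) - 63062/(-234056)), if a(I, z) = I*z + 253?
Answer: 462633364354164295573/11054509236069588 ≈ 41850.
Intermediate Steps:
a(I, z) = 253 + I*z
T(x) = 2*x/(606 + x) (T(x) = (2*x)/(606 + x) = 2*x/(606 + x))
T(380) - (a(363, 112)/(73793/(-67577) + 11288/98618) - 63062/(-234056)) = 2*380/(606 + 380) - ((253 + 363*112)/(73793/(-67577) + 11288/98618) - 63062/(-234056)) = 2*380/986 - ((253 + 40656)/(73793*(-1/67577) + 11288*(1/98618)) - 63062*(-1/234056)) = 2*380*(1/986) - (40909/(-73793/67577 + 5644/49309) + 31531/117028) = 380/493 - (40909/(-3257254449/3332154293) + 31531/117028) = 380/493 - (40909*(-3332154293/3257254449) + 31531/117028) = 380/493 - (-136315099972337/3257254449 + 31531/117028) = 380/493 - 1*(-15952580815072623017/381189973657572) = 380/493 + 15952580815072623017/381189973657572 = 462633364354164295573/11054509236069588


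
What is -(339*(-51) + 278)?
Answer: 17011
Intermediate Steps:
-(339*(-51) + 278) = -(-17289 + 278) = -1*(-17011) = 17011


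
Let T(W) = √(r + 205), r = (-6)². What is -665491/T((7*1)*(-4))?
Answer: -665491*√241/241 ≈ -42868.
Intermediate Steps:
r = 36
T(W) = √241 (T(W) = √(36 + 205) = √241)
-665491/T((7*1)*(-4)) = -665491*√241/241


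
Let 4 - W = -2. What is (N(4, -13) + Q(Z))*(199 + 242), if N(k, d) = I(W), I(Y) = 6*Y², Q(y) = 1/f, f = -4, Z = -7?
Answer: 380583/4 ≈ 95146.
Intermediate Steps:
Q(y) = -¼ (Q(y) = 1/(-4) = -¼)
W = 6 (W = 4 - 1*(-2) = 4 + 2 = 6)
N(k, d) = 216 (N(k, d) = 6*6² = 6*36 = 216)
(N(4, -13) + Q(Z))*(199 + 242) = (216 - ¼)*(199 + 242) = (863/4)*441 = 380583/4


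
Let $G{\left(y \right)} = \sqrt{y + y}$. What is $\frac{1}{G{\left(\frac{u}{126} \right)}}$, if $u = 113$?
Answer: $\frac{3 \sqrt{791}}{113} \approx 0.74667$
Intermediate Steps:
$G{\left(y \right)} = \sqrt{2} \sqrt{y}$ ($G{\left(y \right)} = \sqrt{2 y} = \sqrt{2} \sqrt{y}$)
$\frac{1}{G{\left(\frac{u}{126} \right)}} = \frac{1}{\sqrt{2} \sqrt{\frac{113}{126}}} = \frac{1}{\sqrt{2} \frac{\sqrt{1582}}{42}} = \frac{1}{\frac{1}{21} \sqrt{791}} = \frac{3 \sqrt{791}}{113}$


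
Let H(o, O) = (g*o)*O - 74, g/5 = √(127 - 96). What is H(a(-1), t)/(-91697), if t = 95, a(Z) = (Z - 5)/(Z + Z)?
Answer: 74/91697 - 1425*√31/91697 ≈ -0.085718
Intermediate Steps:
g = 5*√31 (g = 5*√(127 - 96) = 5*√31 ≈ 27.839)
a(Z) = (-5 + Z)/(2*Z) (a(Z) = (-5 + Z)/((2*Z)) = (-5 + Z)*(1/(2*Z)) = (-5 + Z)/(2*Z))
H(o, O) = -74 + 5*O*o*√31 (H(o, O) = ((5*√31)*o)*O - 74 = (5*o*√31)*O - 74 = 5*O*o*√31 - 74 = -74 + 5*O*o*√31)
H(a(-1), t)/(-91697) = (-74 + 5*95*((½)*(-5 - 1)/(-1))*√31)/(-91697) = (-74 + 5*95*((½)*(-1)*(-6))*√31)*(-1/91697) = (-74 + 5*95*3*√31)*(-1/91697) = (-74 + 1425*√31)*(-1/91697) = 74/91697 - 1425*√31/91697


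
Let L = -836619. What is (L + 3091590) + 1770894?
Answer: 4025865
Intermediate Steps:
(L + 3091590) + 1770894 = (-836619 + 3091590) + 1770894 = 2254971 + 1770894 = 4025865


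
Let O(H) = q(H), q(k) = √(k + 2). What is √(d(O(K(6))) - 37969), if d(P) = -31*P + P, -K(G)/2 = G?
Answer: √(-37969 - 30*I*√10) ≈ 0.243 - 194.86*I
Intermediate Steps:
K(G) = -2*G
q(k) = √(2 + k)
O(H) = √(2 + H)
d(P) = -30*P
√(d(O(K(6))) - 37969) = √(-30*√(2 - 2*6) - 37969) = √(-30*√(2 - 12) - 37969) = √(-30*I*√10 - 37969) = √(-37969 - 30*I*√10)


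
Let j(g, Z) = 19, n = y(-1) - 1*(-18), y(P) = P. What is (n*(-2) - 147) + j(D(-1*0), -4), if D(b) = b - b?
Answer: -162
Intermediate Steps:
D(b) = 0
n = 17 (n = -1 - 1*(-18) = -1 + 18 = 17)
(n*(-2) - 147) + j(D(-1*0), -4) = (17*(-2) - 147) + 19 = (-34 - 147) + 19 = -181 + 19 = -162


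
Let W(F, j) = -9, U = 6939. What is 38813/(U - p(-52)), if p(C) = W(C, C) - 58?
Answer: 38813/7006 ≈ 5.5400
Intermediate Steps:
p(C) = -67 (p(C) = -9 - 58 = -67)
38813/(U - p(-52)) = 38813/(6939 - 1*(-67)) = 38813/(6939 + 67) = 38813/7006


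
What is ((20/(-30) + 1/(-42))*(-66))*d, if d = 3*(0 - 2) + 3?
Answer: -957/7 ≈ -136.71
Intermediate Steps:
d = -3 (d = 3*(-2) + 3 = -6 + 3 = -3)
((20/(-30) + 1/(-42))*(-66))*d = ((20/(-30) + 1/(-42))*(-66))*(-3) = ((20*(-1/30) + 1*(-1/42))*(-66))*(-3) = ((-⅔ - 1/42)*(-66))*(-3) = -29/42*(-66)*(-3) = (319/7)*(-3) = -957/7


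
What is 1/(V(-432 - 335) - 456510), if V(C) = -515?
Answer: -1/457025 ≈ -2.1881e-6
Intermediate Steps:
1/(V(-432 - 335) - 456510) = 1/(-515 - 456510) = 1/(-457025) = -1/457025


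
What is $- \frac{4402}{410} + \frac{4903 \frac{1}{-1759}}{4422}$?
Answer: $- \frac{17121039013}{1594551090} \approx -10.737$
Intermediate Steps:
$- \frac{4402}{410} + \frac{4903 \frac{1}{-1759}}{4422} = \left(-4402\right) \frac{1}{410} + 4903 \left(- \frac{1}{1759}\right) \frac{1}{4422} = - \frac{2201}{205} - \frac{4903}{7778298} = - \frac{17121039013}{1594551090}$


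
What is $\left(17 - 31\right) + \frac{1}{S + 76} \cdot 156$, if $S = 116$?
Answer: $- \frac{211}{16} \approx -13.188$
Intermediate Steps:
$\left(17 - 31\right) + \frac{1}{S + 76} \cdot 156 = \left(17 - 31\right) + \frac{1}{116 + 76} \cdot 156 = \left(17 - 31\right) + \frac{1}{192} \cdot 156 = -14 + \frac{1}{192} \cdot 156 = -14 + \frac{13}{16} = - \frac{211}{16}$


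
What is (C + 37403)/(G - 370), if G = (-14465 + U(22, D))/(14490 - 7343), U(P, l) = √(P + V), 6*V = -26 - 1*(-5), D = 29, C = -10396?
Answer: -1026419220703590/14139019822013 - 193019029*√74/14139019822013 ≈ -72.595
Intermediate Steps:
V = -7/2 (V = (-26 - 1*(-5))/6 = (-26 + 5)/6 = (⅙)*(-21) = -7/2 ≈ -3.5000)
U(P, l) = √(-7/2 + P) (U(P, l) = √(P - 7/2) = √(-7/2 + P))
G = -14465/7147 + √74/14294 (G = (-14465 + √(-14 + 4*22)/2)/(14490 - 7343) = (-14465 + √(-14 + 88)/2)/7147 = (-14465 + √74/2)*(1/7147) = -14465/7147 + √74/14294 ≈ -2.0233)
(C + 37403)/(G - 370) = (-10396 + 37403)/((-14465/7147 + √74/14294) - 370) = 27007/(-2658855/7147 + √74/14294)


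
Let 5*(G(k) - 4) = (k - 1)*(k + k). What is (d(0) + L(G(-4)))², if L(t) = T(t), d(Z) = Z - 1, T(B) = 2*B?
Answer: 529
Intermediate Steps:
d(Z) = -1 + Z
G(k) = 4 + 2*k*(-1 + k)/5 (G(k) = 4 + ((k - 1)*(k + k))/5 = 4 + ((-1 + k)*(2*k))/5 = 4 + (2*k*(-1 + k))/5 = 4 + 2*k*(-1 + k)/5)
L(t) = 2*t
(d(0) + L(G(-4)))² = ((-1 + 0) + 2*(4 - ⅖*(-4) + (⅖)*(-4)²))² = (-1 + 2*(4 + 8/5 + (⅖)*16))² = (-1 + 2*(4 + 8/5 + 32/5))² = (-1 + 2*12)² = (-1 + 24)² = 23² = 529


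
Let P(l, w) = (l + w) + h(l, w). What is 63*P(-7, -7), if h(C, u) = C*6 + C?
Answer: -3969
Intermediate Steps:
h(C, u) = 7*C (h(C, u) = 6*C + C = 7*C)
P(l, w) = w + 8*l (P(l, w) = (l + w) + 7*l = w + 8*l)
63*P(-7, -7) = 63*(-7 + 8*(-7)) = 63*(-7 - 56) = 63*(-63) = -3969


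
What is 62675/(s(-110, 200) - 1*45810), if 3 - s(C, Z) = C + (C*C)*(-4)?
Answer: 62675/2703 ≈ 23.187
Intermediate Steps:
s(C, Z) = 3 - C + 4*C**2 (s(C, Z) = 3 - (C + (C*C)*(-4)) = 3 - (C + C**2*(-4)) = 3 - (C - 4*C**2) = 3 + (-C + 4*C**2) = 3 - C + 4*C**2)
62675/(s(-110, 200) - 1*45810) = 62675/((3 - 1*(-110) + 4*(-110)**2) - 1*45810) = 62675/((3 + 110 + 4*12100) - 45810) = 62675/((3 + 110 + 48400) - 45810) = 62675/(48513 - 45810) = 62675/2703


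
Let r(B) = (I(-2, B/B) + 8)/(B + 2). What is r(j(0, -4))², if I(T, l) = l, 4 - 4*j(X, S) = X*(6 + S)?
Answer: 9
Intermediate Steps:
j(X, S) = 1 - X*(6 + S)/4
r(B) = 9/(2 + B) (r(B) = (B/B + 8)/(B + 2) = (1 + 8)/(2 + B) = 9/(2 + B))
r(j(0, -4))² = (9/(2 + (1 - 3/2*0 - ¼*(-4)*0)))² = (9/(2 + (1 + 0 + 0)))² = (9/(2 + 1))² = (9/3)² = (9*(⅓))² = 3² = 9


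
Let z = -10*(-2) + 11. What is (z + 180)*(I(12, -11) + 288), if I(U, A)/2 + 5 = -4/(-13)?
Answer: 764242/13 ≈ 58788.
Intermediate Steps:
I(U, A) = -122/13 (I(U, A) = -10 + 2*(-4/(-13)) = -10 + 2*(-4*(-1/13)) = -10 + 2*(4/13) = -10 + 8/13 = -122/13)
z = 31 (z = 20 + 11 = 31)
(z + 180)*(I(12, -11) + 288) = (31 + 180)*(-122/13 + 288) = 211*(3622/13) = 764242/13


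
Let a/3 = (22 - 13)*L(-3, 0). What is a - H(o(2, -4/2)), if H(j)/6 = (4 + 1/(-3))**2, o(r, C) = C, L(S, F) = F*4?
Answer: -242/3 ≈ -80.667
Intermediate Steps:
L(S, F) = 4*F
H(j) = 242/3 (H(j) = 6*(4 + 1/(-3))**2 = 6*(4 - 1/3)**2 = 6*(11/3)**2 = 6*(121/9) = 242/3)
a = 0 (a = 3*((22 - 13)*(4*0)) = 3*(9*0) = 3*0 = 0)
a - H(o(2, -4/2)) = 0 - 1*242/3 = 0 - 242/3 = -242/3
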